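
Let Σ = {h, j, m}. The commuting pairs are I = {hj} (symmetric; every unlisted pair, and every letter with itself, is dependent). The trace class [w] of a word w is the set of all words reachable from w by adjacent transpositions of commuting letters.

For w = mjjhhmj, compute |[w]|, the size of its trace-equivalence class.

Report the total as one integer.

6

#0=m has no predecessor
#1=j depends on [0:m]
#2=j depends on [1:j]
#3=h depends on [0:m]
#4=h depends on [3:h]
#5=m depends on [2:j, 4:h]
#6=j depends on [5:m]
sources: [0:m]
N(rest) = Σ N(rest − s) over sources s of rest; N(one piece) = 1:
  size 1 → [6]=1
  size 2 → [5,6]=1
  size 3 → [2,5,6]=1  [4,5,6]=1
  size 4 → [1,2,5,6]=1  [2,4,5,6]=2  [3,4,5,6]=1
  size 5 → [1,2,4,5,6]=3  [2,3,4,5,6]=3
  first=0(m) contributes 6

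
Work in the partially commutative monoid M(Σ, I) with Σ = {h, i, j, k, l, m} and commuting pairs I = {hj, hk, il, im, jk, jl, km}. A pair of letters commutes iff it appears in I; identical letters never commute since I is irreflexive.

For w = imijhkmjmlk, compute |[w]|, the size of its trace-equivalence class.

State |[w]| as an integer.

drop 0:i onto floor
drop 1:m onto floor
drop 2:i onto {0:i}
drop 3:j onto {1:m, 2:i}
drop 4:h onto {1:m, 2:i}
drop 5:k onto {2:i}
drop 6:m onto {3:j, 4:h}
drop 7:j onto {6:m}
drop 8:m onto {7:j}
drop 9:l onto {5:k, 8:m}
drop 10:k onto {9:l}
ground layer = {0:i, 1:m}
drop-orders for the pieces not yet dropped (sum over which currently-grounded one goes next):
  1 to go: {10} 1
  2 to go: {9,10} 1
  3 to go: {5,9,10} 1  {8,9,10} 1
  4 to go: {5,8,9,10} 2  {7,8,9,10} 1
  5 to go: {5,7,8,9,10} 3  {6,7,8,9,10} 1
  6 to go: {3,6,7,8,9,10} 1  {4,6,7,8,9,10} 1  {5,6,7,8,9,10} 4
  7 to go: {3,4,6,7,8,9,10} 2  {3,5,6,7,8,9,10} 5  {4,5,6,7,8,9,10} 5
  8 to go: {1,3,4,6,7,8,9,10} 2  {3,4,5,6,7,8,9,10} 12
  9 to go: {1,3,4,5,6,7,8,9,10} 14  {2,3,4,5,6,7,8,9,10} 12
  if 0:i drops first: 26 orders
  if 1:m drops first: 12 orders
heap linearizations: 38

38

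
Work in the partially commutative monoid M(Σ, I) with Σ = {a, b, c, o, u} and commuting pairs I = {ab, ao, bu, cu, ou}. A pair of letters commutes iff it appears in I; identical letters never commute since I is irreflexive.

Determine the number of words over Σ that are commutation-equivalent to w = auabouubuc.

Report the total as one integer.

#0=a has no predecessor
#1=u depends on [0:a]
#2=a depends on [1:u]
#3=b has no predecessor
#4=o depends on [3:b]
#5=u depends on [2:a]
#6=u depends on [5:u]
#7=b depends on [4:o]
#8=u depends on [6:u]
#9=c depends on [2:a, 7:b]
sources: [0:a, 3:b]
N(rest) = Σ N(rest − s) over sources s of rest; N(one piece) = 1:
  size 1 → [8]=1  [9]=1
  size 2 → [6,8]=1  [7,9]=1  [8,9]=2
  size 3 → [4,7,9]=1  [5,6,8]=1  [6,8,9]=3  [7,8,9]=3
  size 4 → [3,4,7,9]=1  [4,7,8,9]=4  [5,6,8,9]=4  [6,7,8,9]=6
  size 5 → [2,5,6,8,9]=4  [3,4,7,8,9]=5  [4,6,7,8,9]=10  [5,6,7,8,9]=10
  size 6 → [1,2,5,6,8,9]=4  [2,5,6,7,8,9]=14  [3,4,6,7,8,9]=15  [4,5,6,7,8,9]=20
  size 7 → [0,1,2,5,6,8,9]=4  [1,2,5,6,7,8,9]=18  [2,4,5,6,7,8,9]=34  [3,4,5,6,7,8,9]=35
  size 8 → [0,1,2,5,6,7,8,9]=22  [1,2,4,5,6,7,8,9]=52  [2,3,4,5,6,7,8,9]=69
  first=0(a) contributes 121
  first=3(b) contributes 74
|[w]| = 195

195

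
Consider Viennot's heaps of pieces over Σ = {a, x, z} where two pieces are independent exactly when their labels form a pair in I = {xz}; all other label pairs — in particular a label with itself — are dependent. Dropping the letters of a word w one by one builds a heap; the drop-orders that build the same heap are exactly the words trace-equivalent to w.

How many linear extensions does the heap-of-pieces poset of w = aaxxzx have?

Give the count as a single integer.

0(a) covers ∅
1(a) covers 0:a
2(x) covers 1:a
3(x) covers 2:x
4(z) covers 1:a
5(x) covers 3:x
floor of heap: 0:a
completions by unplaced set U, small U first (add the entries for U minus each lowest piece of U):
  |U|=1: {4}:1  {5}:1
  |U|=2: {3,5}:1  {4,5}:2
  |U|=3: {2,3,5}:1  {3,4,5}:3
  |U|=4: {2,3,4,5}:4
  start at 0(a): 4

4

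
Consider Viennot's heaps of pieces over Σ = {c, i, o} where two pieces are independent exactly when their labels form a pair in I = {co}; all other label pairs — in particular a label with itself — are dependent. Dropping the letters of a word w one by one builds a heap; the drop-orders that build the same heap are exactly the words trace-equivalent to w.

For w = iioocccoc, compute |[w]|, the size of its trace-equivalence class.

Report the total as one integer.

piece 0:i — minimal
piece 1:i rests on {0:i}
piece 2:o rests on {1:i}
piece 3:o rests on {2:o}
piece 4:c rests on {1:i}
piece 5:c rests on {4:c}
piece 6:c rests on {5:c}
piece 7:o rests on {3:o}
piece 8:c rests on {6:c}
minimal pieces: {0:i}
ways to finish when only these pieces remain (= sum over removing one remaining piece with nothing left below it):
  1 left: {7}→1  {8}→1
  2 left: {3,7}→1  {6,8}→1  {7,8}→2
  3 left: {2,3,7}→1  {3,7,8}→3  {5,6,8}→1  {6,7,8}→3
  4 left: {2,3,7,8}→4  {3,6,7,8}→6  {4,5,6,8}→1  {5,6,7,8}→4
  5 left: {2,3,6,7,8}→10  {3,5,6,7,8}→10  {4,5,6,7,8}→5
  6 left: {2,3,5,6,7,8}→20  {3,4,5,6,7,8}→15
  7 left: {2,3,4,5,6,7,8}→35
  placing 0:i first → 35 extensions

35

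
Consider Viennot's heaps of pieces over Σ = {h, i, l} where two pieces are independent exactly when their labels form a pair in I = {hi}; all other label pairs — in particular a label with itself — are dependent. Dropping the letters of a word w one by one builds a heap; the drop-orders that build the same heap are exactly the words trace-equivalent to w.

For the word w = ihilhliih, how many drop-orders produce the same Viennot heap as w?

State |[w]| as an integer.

#0=i has no predecessor
#1=h has no predecessor
#2=i depends on [0:i]
#3=l depends on [1:h, 2:i]
#4=h depends on [3:l]
#5=l depends on [4:h]
#6=i depends on [5:l]
#7=i depends on [6:i]
#8=h depends on [5:l]
sources: [0:i, 1:h]
N(rest) = Σ N(rest − s) over sources s of rest; N(one piece) = 1:
  size 1 → [7]=1  [8]=1
  size 2 → [6,7]=1  [7,8]=2
  size 3 → [6,7,8]=3
  size 4 → [5,6,7,8]=3
  size 5 → [4,5,6,7,8]=3
  size 6 → [3,4,5,6,7,8]=3
  size 7 → [1,3,4,5,6,7,8]=3  [2,3,4,5,6,7,8]=3
  first=0(i) contributes 6
  first=1(h) contributes 3
|[w]| = 9

9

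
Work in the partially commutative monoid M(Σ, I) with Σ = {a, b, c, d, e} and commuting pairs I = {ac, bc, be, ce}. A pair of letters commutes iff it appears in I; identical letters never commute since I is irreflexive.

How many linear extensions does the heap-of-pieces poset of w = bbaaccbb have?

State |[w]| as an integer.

28

0(b) covers ∅
1(b) covers 0:b
2(a) covers 1:b
3(a) covers 2:a
4(c) covers ∅
5(c) covers 4:c
6(b) covers 3:a
7(b) covers 6:b
floor of heap: 0:b, 4:c
completions by unplaced set U, small U first (add the entries for U minus each lowest piece of U):
  |U|=1: {5}:1  {7}:1
  |U|=2: {4,5}:1  {5,7}:2  {6,7}:1
  |U|=3: {3,6,7}:1  {4,5,7}:3  {5,6,7}:3
  |U|=4: {2,3,6,7}:1  {3,5,6,7}:4  {4,5,6,7}:6
  |U|=5: {1,2,3,6,7}:1  {2,3,5,6,7}:5  {3,4,5,6,7}:10
  |U|=6: {0,1,2,3,6,7}:1  {1,2,3,5,6,7}:6  {2,3,4,5,6,7}:15
  start at 0(b): 21
  start at 4(c): 7
sum over floor = 28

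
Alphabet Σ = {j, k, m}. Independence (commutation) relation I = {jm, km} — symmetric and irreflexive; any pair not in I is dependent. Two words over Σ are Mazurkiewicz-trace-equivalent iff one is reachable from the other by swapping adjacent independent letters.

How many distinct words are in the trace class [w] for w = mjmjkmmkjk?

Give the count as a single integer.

#0=m has no predecessor
#1=j has no predecessor
#2=m depends on [0:m]
#3=j depends on [1:j]
#4=k depends on [3:j]
#5=m depends on [2:m]
#6=m depends on [5:m]
#7=k depends on [4:k]
#8=j depends on [7:k]
#9=k depends on [8:j]
sources: [0:m, 1:j]
N(rest) = Σ N(rest − s) over sources s of rest; N(one piece) = 1:
  size 1 → [6]=1  [9]=1
  size 2 → [5,6]=1  [6,9]=2  [8,9]=1
  size 3 → [2,5,6]=1  [5,6,9]=3  [6,8,9]=3  [7,8,9]=1
  size 4 → [0,2,5,6]=1  [2,5,6,9]=4  [4,7,8,9]=1  [5,6,8,9]=6  [6,7,8,9]=4
  size 5 → [0,2,5,6,9]=5  [2,5,6,8,9]=10  [3,4,7,8,9]=1  [4,6,7,8,9]=5  [5,6,7,8,9]=10
  size 6 → [0,2,5,6,8,9]=15  [1,3,4,7,8,9]=1  [2,5,6,7,8,9]=20  [3,4,6,7,8,9]=6  [4,5,6,7,8,9]=15
  size 7 → [0,2,5,6,7,8,9]=35  [1,3,4,6,7,8,9]=7  [2,4,5,6,7,8,9]=35  [3,4,5,6,7,8,9]=21
  size 8 → [0,2,4,5,6,7,8,9]=70  [1,3,4,5,6,7,8,9]=28  [2,3,4,5,6,7,8,9]=56
  first=0(m) contributes 84
  first=1(j) contributes 126
|[w]| = 210

210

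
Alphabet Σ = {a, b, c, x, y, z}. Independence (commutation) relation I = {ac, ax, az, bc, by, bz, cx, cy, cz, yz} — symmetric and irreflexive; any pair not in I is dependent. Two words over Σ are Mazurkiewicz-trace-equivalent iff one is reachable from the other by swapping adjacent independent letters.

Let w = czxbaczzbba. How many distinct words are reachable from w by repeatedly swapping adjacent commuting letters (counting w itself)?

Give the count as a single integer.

1155

0(c) covers ∅
1(z) covers ∅
2(x) covers 1:z
3(b) covers 2:x
4(a) covers 3:b
5(c) covers 0:c
6(z) covers 2:x
7(z) covers 6:z
8(b) covers 4:a
9(b) covers 8:b
10(a) covers 9:b
floor of heap: 0:c, 1:z
completions by unplaced set U, small U first (add the entries for U minus each lowest piece of U):
  |U|=1: {5}:1  {7}:1  {10}:1
  |U|=2: {0,5}:1  {5,7}:2  {5,10}:2  {6,7}:1  {7,10}:2  {9,10}:1
  |U|=3: {0,5,7}:3  {0,5,10}:3  {5,6,7}:3  {5,7,10}:6  {5,9,10}:3  {6,7,10}:3  {7,9,10}:3  {8,9,10}:1
  |U|=4: {0,5,6,7}:6  {0,5,7,10}:12  {0,5,9,10}:6  {4,8,9,10}:1  {5,6,7,10}:12  {5,7,9,10}:12  {5,8,9,10}:4  {6,7,9,10}:6  {7,8,9,10}:4
  |U|=5: {0,5,6,7,10}:30  {0,5,7,9,10}:30  {0,5,8,9,10}:10  {3,4,8,9,10}:1  {4,5,8,9,10}:5  {4,7,8,9,10}:5  {5,6,7,9,10}:30  {5,7,8,9,10}:20  {6,7,8,9,10}:10
  |U|=6: {0,4,5,8,9,10}:15  {0,5,6,7,9,10}:90  {0,5,7,8,9,10}:60  {3,4,5,8,9,10}:6  {3,4,7,8,9,10}:6  {4,5,7,8,9,10}:30  {4,6,7,8,9,10}:15  {5,6,7,8,9,10}:60
  |U|=7: {0,3,4,5,8,9,10}:21  {0,4,5,7,8,9,10}:105  {0,5,6,7,8,9,10}:210  {3,4,5,7,8,9,10}:42  {3,4,6,7,8,9,10}:21  {4,5,6,7,8,9,10}:105
  |U|=8: {0,3,4,5,7,8,9,10}:168  {0,4,5,6,7,8,9,10}:420  {2,3,4,6,7,8,9,10}:21  {3,4,5,6,7,8,9,10}:168
  |U|=9: {0,3,4,5,6,7,8,9,10}:756  {1,2,3,4,6,7,8,9,10}:21  {2,3,4,5,6,7,8,9,10}:189
  start at 0(c): 210
  start at 1(z): 945
sum over floor = 1155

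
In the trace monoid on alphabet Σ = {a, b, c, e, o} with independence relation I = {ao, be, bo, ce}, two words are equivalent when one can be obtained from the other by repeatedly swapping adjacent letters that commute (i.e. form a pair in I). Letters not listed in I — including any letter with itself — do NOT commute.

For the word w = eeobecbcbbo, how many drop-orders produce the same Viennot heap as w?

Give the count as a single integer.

0(e) covers ∅
1(e) covers 0:e
2(o) covers 1:e
3(b) covers ∅
4(e) covers 2:o
5(c) covers 2:o, 3:b
6(b) covers 5:c
7(c) covers 6:b
8(b) covers 7:c
9(b) covers 8:b
10(o) covers 4:e, 7:c
floor of heap: 0:e, 3:b
completions by unplaced set U, small U first (add the entries for U minus each lowest piece of U):
  |U|=1: {9}:1  {10}:1
  |U|=2: {4,10}:1  {8,9}:1  {9,10}:2
  |U|=3: {4,9,10}:3  {8,9,10}:3
  |U|=4: {4,8,9,10}:6  {7,8,9,10}:3
  |U|=5: {4,7,8,9,10}:9  {6,7,8,9,10}:3
  |U|=6: {4,6,7,8,9,10}:12  {5,6,7,8,9,10}:3
  |U|=7: {3,5,6,7,8,9,10}:3  {4,5,6,7,8,9,10}:15
  |U|=8: {2,4,5,6,7,8,9,10}:15  {3,4,5,6,7,8,9,10}:18
  |U|=9: {1,2,4,5,6,7,8,9,10}:15  {2,3,4,5,6,7,8,9,10}:33
  start at 0(e): 48
  start at 3(b): 15
sum over floor = 63

63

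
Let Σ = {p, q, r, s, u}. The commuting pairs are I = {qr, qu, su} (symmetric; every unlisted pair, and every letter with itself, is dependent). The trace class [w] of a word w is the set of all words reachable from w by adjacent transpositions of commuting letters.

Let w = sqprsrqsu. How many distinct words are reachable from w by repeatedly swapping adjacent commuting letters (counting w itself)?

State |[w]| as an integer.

piece 0:s — minimal
piece 1:q rests on {0:s}
piece 2:p rests on {1:q}
piece 3:r rests on {2:p}
piece 4:s rests on {3:r}
piece 5:r rests on {4:s}
piece 6:q rests on {4:s}
piece 7:s rests on {5:r, 6:q}
piece 8:u rests on {5:r}
minimal pieces: {0:s}
ways to finish when only these pieces remain (= sum over removing one remaining piece with nothing left below it):
  1 left: {7}→1  {8}→1
  2 left: {6,7}→1  {7,8}→2
  3 left: {5,7,8}→2  {6,7,8}→3
  4 left: {5,6,7,8}→5
  5 left: {4,5,6,7,8}→5
  6 left: {3,4,5,6,7,8}→5
  7 left: {2,3,4,5,6,7,8}→5
  placing 0:s first → 5 extensions

5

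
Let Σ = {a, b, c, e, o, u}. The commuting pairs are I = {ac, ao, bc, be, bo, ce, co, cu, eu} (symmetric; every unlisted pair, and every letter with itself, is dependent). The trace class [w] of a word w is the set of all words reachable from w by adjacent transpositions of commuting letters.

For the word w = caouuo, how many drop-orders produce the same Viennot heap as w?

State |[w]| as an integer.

12

drop 0:c onto floor
drop 1:a onto floor
drop 2:o onto floor
drop 3:u onto {1:a, 2:o}
drop 4:u onto {3:u}
drop 5:o onto {4:u}
ground layer = {0:c, 1:a, 2:o}
drop-orders for the pieces not yet dropped (sum over which currently-grounded one goes next):
  1 to go: {0} 1  {5} 1
  2 to go: {0,5} 2  {4,5} 1
  3 to go: {0,4,5} 3  {3,4,5} 1
  4 to go: {0,3,4,5} 4  {1,3,4,5} 1  {2,3,4,5} 1
  if 0:c drops first: 2 orders
  if 1:a drops first: 5 orders
  if 2:o drops first: 5 orders
heap linearizations: 12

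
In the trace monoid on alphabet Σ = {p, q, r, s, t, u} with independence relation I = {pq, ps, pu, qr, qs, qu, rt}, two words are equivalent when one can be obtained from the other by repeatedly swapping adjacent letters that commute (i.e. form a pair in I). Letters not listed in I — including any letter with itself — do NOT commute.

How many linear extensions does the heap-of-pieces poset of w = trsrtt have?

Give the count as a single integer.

drop 0:t onto floor
drop 1:r onto floor
drop 2:s onto {0:t, 1:r}
drop 3:r onto {2:s}
drop 4:t onto {2:s}
drop 5:t onto {4:t}
ground layer = {0:t, 1:r}
drop-orders for the pieces not yet dropped (sum over which currently-grounded one goes next):
  1 to go: {3} 1  {5} 1
  2 to go: {3,5} 2  {4,5} 1
  3 to go: {3,4,5} 3
  4 to go: {2,3,4,5} 3
  if 0:t drops first: 3 orders
  if 1:r drops first: 3 orders
heap linearizations: 6

6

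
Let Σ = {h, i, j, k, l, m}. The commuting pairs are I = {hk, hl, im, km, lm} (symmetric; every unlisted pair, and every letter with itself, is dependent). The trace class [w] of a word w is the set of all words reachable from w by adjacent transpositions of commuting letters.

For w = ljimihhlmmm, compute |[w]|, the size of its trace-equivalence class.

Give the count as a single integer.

19

piece 0:l — minimal
piece 1:j rests on {0:l}
piece 2:i rests on {1:j}
piece 3:m rests on {1:j}
piece 4:i rests on {2:i}
piece 5:h rests on {3:m, 4:i}
piece 6:h rests on {5:h}
piece 7:l rests on {4:i}
piece 8:m rests on {6:h}
piece 9:m rests on {8:m}
piece 10:m rests on {9:m}
minimal pieces: {0:l}
ways to finish when only these pieces remain (= sum over removing one remaining piece with nothing left below it):
  1 left: {7}→1  {10}→1
  2 left: {7,10}→2  {9,10}→1
  3 left: {7,9,10}→3  {8,9,10}→1
  4 left: {6,8,9,10}→1  {7,8,9,10}→4
  5 left: {5,6,8,9,10}→1  {6,7,8,9,10}→5
  6 left: {3,5,6,8,9,10}→1  {5,6,7,8,9,10}→6
  7 left: {3,5,6,7,8,9,10}→7  {4,5,6,7,8,9,10}→6
  8 left: {2,4,5,6,7,8,9,10}→6  {3,4,5,6,7,8,9,10}→13
  9 left: {2,3,4,5,6,7,8,9,10}→19
  placing 0:l first → 19 extensions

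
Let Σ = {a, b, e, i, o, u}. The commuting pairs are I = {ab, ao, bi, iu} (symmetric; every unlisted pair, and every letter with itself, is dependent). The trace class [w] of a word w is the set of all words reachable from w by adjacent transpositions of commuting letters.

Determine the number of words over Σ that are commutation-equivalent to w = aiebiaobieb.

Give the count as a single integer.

piece 0:a — minimal
piece 1:i rests on {0:a}
piece 2:e rests on {1:i}
piece 3:b rests on {2:e}
piece 4:i rests on {2:e}
piece 5:a rests on {4:i}
piece 6:o rests on {3:b, 4:i}
piece 7:b rests on {6:o}
piece 8:i rests on {5:a, 6:o}
piece 9:e rests on {7:b, 8:i}
piece 10:b rests on {9:e}
minimal pieces: {0:a}
ways to finish when only these pieces remain (= sum over removing one remaining piece with nothing left below it):
  1 left: {10}→1
  2 left: {9,10}→1
  3 left: {7,9,10}→1  {8,9,10}→1
  4 left: {5,8,9,10}→1  {7,8,9,10}→2
  5 left: {5,7,8,9,10}→3  {6,7,8,9,10}→2
  6 left: {3,6,7,8,9,10}→2  {5,6,7,8,9,10}→5
  7 left: {3,5,6,7,8,9,10}→7  {4,5,6,7,8,9,10}→5
  8 left: {3,4,5,6,7,8,9,10}→12
  9 left: {2,3,4,5,6,7,8,9,10}→12
  placing 0:a first → 12 extensions

12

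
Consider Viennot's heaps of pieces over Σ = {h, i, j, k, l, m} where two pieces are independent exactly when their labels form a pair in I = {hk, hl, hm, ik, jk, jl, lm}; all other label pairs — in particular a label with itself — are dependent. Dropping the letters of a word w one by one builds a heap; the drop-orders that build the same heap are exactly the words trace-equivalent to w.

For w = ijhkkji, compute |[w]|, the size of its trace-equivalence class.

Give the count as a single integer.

#0=i has no predecessor
#1=j depends on [0:i]
#2=h depends on [1:j]
#3=k has no predecessor
#4=k depends on [3:k]
#5=j depends on [2:h]
#6=i depends on [5:j]
sources: [0:i, 3:k]
N(rest) = Σ N(rest − s) over sources s of rest; N(one piece) = 1:
  size 1 → [4]=1  [6]=1
  size 2 → [3,4]=1  [4,6]=2  [5,6]=1
  size 3 → [2,5,6]=1  [3,4,6]=3  [4,5,6]=3
  size 4 → [1,2,5,6]=1  [2,4,5,6]=4  [3,4,5,6]=6
  size 5 → [0,1,2,5,6]=1  [1,2,4,5,6]=5  [2,3,4,5,6]=10
  first=0(i) contributes 15
  first=3(k) contributes 6
|[w]| = 21

21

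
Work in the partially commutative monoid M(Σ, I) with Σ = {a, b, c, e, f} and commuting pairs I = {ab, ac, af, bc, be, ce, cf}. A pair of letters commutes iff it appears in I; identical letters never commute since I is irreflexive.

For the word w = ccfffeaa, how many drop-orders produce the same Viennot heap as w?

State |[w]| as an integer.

0(c) covers ∅
1(c) covers 0:c
2(f) covers ∅
3(f) covers 2:f
4(f) covers 3:f
5(e) covers 4:f
6(a) covers 5:e
7(a) covers 6:a
floor of heap: 0:c, 2:f
completions by unplaced set U, small U first (add the entries for U minus each lowest piece of U):
  |U|=1: {1}:1  {7}:1
  |U|=2: {0,1}:1  {1,7}:2  {6,7}:1
  |U|=3: {0,1,7}:3  {1,6,7}:3  {5,6,7}:1
  |U|=4: {0,1,6,7}:6  {1,5,6,7}:4  {4,5,6,7}:1
  |U|=5: {0,1,5,6,7}:10  {1,4,5,6,7}:5  {3,4,5,6,7}:1
  |U|=6: {0,1,4,5,6,7}:15  {1,3,4,5,6,7}:6  {2,3,4,5,6,7}:1
  start at 0(c): 7
  start at 2(f): 21
sum over floor = 28

28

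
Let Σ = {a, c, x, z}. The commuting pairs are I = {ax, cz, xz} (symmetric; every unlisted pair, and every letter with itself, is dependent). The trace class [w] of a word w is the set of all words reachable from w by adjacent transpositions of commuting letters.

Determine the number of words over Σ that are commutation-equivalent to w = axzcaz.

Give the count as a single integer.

0(a) covers ∅
1(x) covers ∅
2(z) covers 0:a
3(c) covers 0:a, 1:x
4(a) covers 2:z, 3:c
5(z) covers 4:a
floor of heap: 0:a, 1:x
completions by unplaced set U, small U first (add the entries for U minus each lowest piece of U):
  |U|=1: {5}:1
  |U|=2: {4,5}:1
  |U|=3: {2,4,5}:1  {3,4,5}:1
  |U|=4: {1,3,4,5}:1  {2,3,4,5}:2
  start at 0(a): 3
  start at 1(x): 2
sum over floor = 5

5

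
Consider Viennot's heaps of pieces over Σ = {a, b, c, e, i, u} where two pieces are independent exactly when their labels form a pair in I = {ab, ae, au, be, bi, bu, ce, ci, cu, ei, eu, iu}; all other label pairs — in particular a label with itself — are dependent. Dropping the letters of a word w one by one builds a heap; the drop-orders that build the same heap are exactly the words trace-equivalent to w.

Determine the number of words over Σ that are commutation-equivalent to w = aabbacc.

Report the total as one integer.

drop 0:a onto floor
drop 1:a onto {0:a}
drop 2:b onto floor
drop 3:b onto {2:b}
drop 4:a onto {1:a}
drop 5:c onto {3:b, 4:a}
drop 6:c onto {5:c}
ground layer = {0:a, 2:b}
drop-orders for the pieces not yet dropped (sum over which currently-grounded one goes next):
  1 to go: {6} 1
  2 to go: {5,6} 1
  3 to go: {3,5,6} 1  {4,5,6} 1
  4 to go: {1,4,5,6} 1  {2,3,5,6} 1  {3,4,5,6} 2
  5 to go: {0,1,4,5,6} 1  {1,3,4,5,6} 3  {2,3,4,5,6} 3
  if 0:a drops first: 6 orders
  if 2:b drops first: 4 orders
heap linearizations: 10

10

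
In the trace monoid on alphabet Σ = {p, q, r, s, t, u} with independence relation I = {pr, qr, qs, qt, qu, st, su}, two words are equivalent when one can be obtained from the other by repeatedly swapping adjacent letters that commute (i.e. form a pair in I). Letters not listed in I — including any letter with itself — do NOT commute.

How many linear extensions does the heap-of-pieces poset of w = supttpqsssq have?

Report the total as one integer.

20

piece 0:s — minimal
piece 1:u — minimal
piece 2:p rests on {0:s, 1:u}
piece 3:t rests on {2:p}
piece 4:t rests on {3:t}
piece 5:p rests on {4:t}
piece 6:q rests on {5:p}
piece 7:s rests on {5:p}
piece 8:s rests on {7:s}
piece 9:s rests on {8:s}
piece 10:q rests on {6:q}
minimal pieces: {0:s, 1:u}
ways to finish when only these pieces remain (= sum over removing one remaining piece with nothing left below it):
  1 left: {9}→1  {10}→1
  2 left: {6,10}→1  {8,9}→1  {9,10}→2
  3 left: {6,9,10}→3  {7,8,9}→1  {8,9,10}→3
  4 left: {6,8,9,10}→6  {7,8,9,10}→4
  5 left: {6,7,8,9,10}→10
  6 left: {5,6,7,8,9,10}→10
  7 left: {4,5,6,7,8,9,10}→10
  8 left: {3,4,5,6,7,8,9,10}→10
  9 left: {2,3,4,5,6,7,8,9,10}→10
  placing 0:s first → 10 extensions
  placing 1:u first → 10 extensions
total linear extensions = 20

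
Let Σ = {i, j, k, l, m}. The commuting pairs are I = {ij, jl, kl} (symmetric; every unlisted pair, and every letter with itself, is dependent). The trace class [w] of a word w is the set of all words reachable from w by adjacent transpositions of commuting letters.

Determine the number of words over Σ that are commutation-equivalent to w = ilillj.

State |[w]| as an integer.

6

piece 0:i — minimal
piece 1:l rests on {0:i}
piece 2:i rests on {1:l}
piece 3:l rests on {2:i}
piece 4:l rests on {3:l}
piece 5:j — minimal
minimal pieces: {0:i, 5:j}
ways to finish when only these pieces remain (= sum over removing one remaining piece with nothing left below it):
  1 left: {4}→1  {5}→1
  2 left: {3,4}→1  {4,5}→2
  3 left: {2,3,4}→1  {3,4,5}→3
  4 left: {1,2,3,4}→1  {2,3,4,5}→4
  placing 0:i first → 5 extensions
  placing 5:j first → 1 extensions
total linear extensions = 6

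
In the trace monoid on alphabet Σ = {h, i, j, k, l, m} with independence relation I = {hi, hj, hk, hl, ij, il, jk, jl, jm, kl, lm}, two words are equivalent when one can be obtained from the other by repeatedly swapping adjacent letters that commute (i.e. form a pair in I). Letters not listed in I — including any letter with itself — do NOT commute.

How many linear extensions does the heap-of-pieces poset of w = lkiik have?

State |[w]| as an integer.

5

piece 0:l — minimal
piece 1:k — minimal
piece 2:i rests on {1:k}
piece 3:i rests on {2:i}
piece 4:k rests on {3:i}
minimal pieces: {0:l, 1:k}
ways to finish when only these pieces remain (= sum over removing one remaining piece with nothing left below it):
  1 left: {0}→1  {4}→1
  2 left: {0,4}→2  {3,4}→1
  3 left: {0,3,4}→3  {2,3,4}→1
  placing 0:l first → 1 extensions
  placing 1:k first → 4 extensions
total linear extensions = 5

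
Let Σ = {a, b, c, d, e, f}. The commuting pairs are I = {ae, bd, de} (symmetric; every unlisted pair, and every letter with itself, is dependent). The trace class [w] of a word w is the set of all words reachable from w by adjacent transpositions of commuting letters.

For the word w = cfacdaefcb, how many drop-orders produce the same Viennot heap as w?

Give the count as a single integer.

3

piece 0:c — minimal
piece 1:f rests on {0:c}
piece 2:a rests on {1:f}
piece 3:c rests on {2:a}
piece 4:d rests on {3:c}
piece 5:a rests on {4:d}
piece 6:e rests on {3:c}
piece 7:f rests on {5:a, 6:e}
piece 8:c rests on {7:f}
piece 9:b rests on {8:c}
minimal pieces: {0:c}
ways to finish when only these pieces remain (= sum over removing one remaining piece with nothing left below it):
  1 left: {9}→1
  2 left: {8,9}→1
  3 left: {7,8,9}→1
  4 left: {5,7,8,9}→1  {6,7,8,9}→1
  5 left: {4,5,7,8,9}→1  {5,6,7,8,9}→2
  6 left: {4,5,6,7,8,9}→3
  7 left: {3,4,5,6,7,8,9}→3
  8 left: {2,3,4,5,6,7,8,9}→3
  placing 0:c first → 3 extensions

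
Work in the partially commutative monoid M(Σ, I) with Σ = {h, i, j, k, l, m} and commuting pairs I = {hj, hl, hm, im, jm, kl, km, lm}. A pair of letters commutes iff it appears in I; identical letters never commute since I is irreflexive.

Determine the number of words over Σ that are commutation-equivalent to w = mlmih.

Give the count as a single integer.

10

drop 0:m onto floor
drop 1:l onto floor
drop 2:m onto {0:m}
drop 3:i onto {1:l}
drop 4:h onto {3:i}
ground layer = {0:m, 1:l}
drop-orders for the pieces not yet dropped (sum over which currently-grounded one goes next):
  1 to go: {2} 1  {4} 1
  2 to go: {0,2} 1  {2,4} 2  {3,4} 1
  3 to go: {0,2,4} 3  {1,3,4} 1  {2,3,4} 3
  if 0:m drops first: 4 orders
  if 1:l drops first: 6 orders
heap linearizations: 10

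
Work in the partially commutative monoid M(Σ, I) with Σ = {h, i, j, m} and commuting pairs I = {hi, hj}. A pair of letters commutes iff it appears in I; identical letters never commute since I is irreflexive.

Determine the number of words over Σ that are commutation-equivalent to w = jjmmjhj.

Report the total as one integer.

drop 0:j onto floor
drop 1:j onto {0:j}
drop 2:m onto {1:j}
drop 3:m onto {2:m}
drop 4:j onto {3:m}
drop 5:h onto {3:m}
drop 6:j onto {4:j}
ground layer = {0:j}
drop-orders for the pieces not yet dropped (sum over which currently-grounded one goes next):
  1 to go: {5} 1  {6} 1
  2 to go: {4,6} 1  {5,6} 2
  3 to go: {4,5,6} 3
  4 to go: {3,4,5,6} 3
  5 to go: {2,3,4,5,6} 3
  if 0:j drops first: 3 orders

3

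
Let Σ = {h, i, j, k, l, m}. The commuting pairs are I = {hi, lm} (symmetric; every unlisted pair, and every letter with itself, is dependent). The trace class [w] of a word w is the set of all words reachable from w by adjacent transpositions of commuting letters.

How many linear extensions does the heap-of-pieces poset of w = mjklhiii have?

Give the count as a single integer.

0(m) covers ∅
1(j) covers 0:m
2(k) covers 1:j
3(l) covers 2:k
4(h) covers 3:l
5(i) covers 3:l
6(i) covers 5:i
7(i) covers 6:i
floor of heap: 0:m
completions by unplaced set U, small U first (add the entries for U minus each lowest piece of U):
  |U|=1: {4}:1  {7}:1
  |U|=2: {4,7}:2  {6,7}:1
  |U|=3: {4,6,7}:3  {5,6,7}:1
  |U|=4: {4,5,6,7}:4
  |U|=5: {3,4,5,6,7}:4
  |U|=6: {2,3,4,5,6,7}:4
  start at 0(m): 4

4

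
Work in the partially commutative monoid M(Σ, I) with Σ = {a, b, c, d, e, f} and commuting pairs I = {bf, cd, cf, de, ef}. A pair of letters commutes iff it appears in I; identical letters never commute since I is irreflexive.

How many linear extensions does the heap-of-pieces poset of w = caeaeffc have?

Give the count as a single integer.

drop 0:c onto floor
drop 1:a onto {0:c}
drop 2:e onto {1:a}
drop 3:a onto {2:e}
drop 4:e onto {3:a}
drop 5:f onto {3:a}
drop 6:f onto {5:f}
drop 7:c onto {4:e}
ground layer = {0:c}
drop-orders for the pieces not yet dropped (sum over which currently-grounded one goes next):
  1 to go: {6} 1  {7} 1
  2 to go: {4,7} 1  {5,6} 1  {6,7} 2
  3 to go: {4,6,7} 3  {5,6,7} 3
  4 to go: {4,5,6,7} 6
  5 to go: {3,4,5,6,7} 6
  6 to go: {2,3,4,5,6,7} 6
  if 0:c drops first: 6 orders

6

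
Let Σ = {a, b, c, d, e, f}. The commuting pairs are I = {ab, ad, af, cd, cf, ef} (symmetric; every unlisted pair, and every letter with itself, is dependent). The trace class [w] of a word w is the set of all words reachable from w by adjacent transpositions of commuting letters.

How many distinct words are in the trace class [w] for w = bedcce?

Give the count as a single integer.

3

0(b) covers ∅
1(e) covers 0:b
2(d) covers 1:e
3(c) covers 1:e
4(c) covers 3:c
5(e) covers 2:d, 4:c
floor of heap: 0:b
completions by unplaced set U, small U first (add the entries for U minus each lowest piece of U):
  |U|=1: {5}:1
  |U|=2: {2,5}:1  {4,5}:1
  |U|=3: {2,4,5}:2  {3,4,5}:1
  |U|=4: {2,3,4,5}:3
  start at 0(b): 3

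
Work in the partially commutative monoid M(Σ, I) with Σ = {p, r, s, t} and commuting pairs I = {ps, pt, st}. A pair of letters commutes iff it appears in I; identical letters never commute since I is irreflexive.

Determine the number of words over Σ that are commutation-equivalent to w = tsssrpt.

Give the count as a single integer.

piece 0:t — minimal
piece 1:s — minimal
piece 2:s rests on {1:s}
piece 3:s rests on {2:s}
piece 4:r rests on {0:t, 3:s}
piece 5:p rests on {4:r}
piece 6:t rests on {4:r}
minimal pieces: {0:t, 1:s}
ways to finish when only these pieces remain (= sum over removing one remaining piece with nothing left below it):
  1 left: {5}→1  {6}→1
  2 left: {5,6}→2
  3 left: {4,5,6}→2
  4 left: {0,4,5,6}→2  {3,4,5,6}→2
  5 left: {0,3,4,5,6}→4  {2,3,4,5,6}→2
  placing 0:t first → 2 extensions
  placing 1:s first → 6 extensions
total linear extensions = 8

8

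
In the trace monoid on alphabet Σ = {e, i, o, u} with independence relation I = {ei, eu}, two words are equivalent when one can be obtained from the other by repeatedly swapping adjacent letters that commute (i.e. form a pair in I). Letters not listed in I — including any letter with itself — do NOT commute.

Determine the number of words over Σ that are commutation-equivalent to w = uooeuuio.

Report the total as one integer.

#0=u has no predecessor
#1=o depends on [0:u]
#2=o depends on [1:o]
#3=e depends on [2:o]
#4=u depends on [2:o]
#5=u depends on [4:u]
#6=i depends on [5:u]
#7=o depends on [3:e, 6:i]
sources: [0:u]
N(rest) = Σ N(rest − s) over sources s of rest; N(one piece) = 1:
  size 1 → [7]=1
  size 2 → [3,7]=1  [6,7]=1
  size 3 → [3,6,7]=2  [5,6,7]=1
  size 4 → [3,5,6,7]=3  [4,5,6,7]=1
  size 5 → [3,4,5,6,7]=4
  size 6 → [2,3,4,5,6,7]=4
  first=0(u) contributes 4

4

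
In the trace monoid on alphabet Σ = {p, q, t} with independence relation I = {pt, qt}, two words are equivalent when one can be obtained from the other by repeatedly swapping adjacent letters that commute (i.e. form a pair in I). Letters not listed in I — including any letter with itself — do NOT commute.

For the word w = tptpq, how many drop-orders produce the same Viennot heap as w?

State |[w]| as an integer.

10

drop 0:t onto floor
drop 1:p onto floor
drop 2:t onto {0:t}
drop 3:p onto {1:p}
drop 4:q onto {3:p}
ground layer = {0:t, 1:p}
drop-orders for the pieces not yet dropped (sum over which currently-grounded one goes next):
  1 to go: {2} 1  {4} 1
  2 to go: {0,2} 1  {2,4} 2  {3,4} 1
  3 to go: {0,2,4} 3  {1,3,4} 1  {2,3,4} 3
  if 0:t drops first: 4 orders
  if 1:p drops first: 6 orders
heap linearizations: 10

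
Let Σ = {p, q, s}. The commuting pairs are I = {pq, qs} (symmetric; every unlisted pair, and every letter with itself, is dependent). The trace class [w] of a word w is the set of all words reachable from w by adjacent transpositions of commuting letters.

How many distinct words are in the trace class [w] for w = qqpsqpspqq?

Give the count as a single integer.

drop 0:q onto floor
drop 1:q onto {0:q}
drop 2:p onto floor
drop 3:s onto {2:p}
drop 4:q onto {1:q}
drop 5:p onto {3:s}
drop 6:s onto {5:p}
drop 7:p onto {6:s}
drop 8:q onto {4:q}
drop 9:q onto {8:q}
ground layer = {0:q, 2:p}
drop-orders for the pieces not yet dropped (sum over which currently-grounded one goes next):
  1 to go: {7} 1  {9} 1
  2 to go: {6,7} 1  {7,9} 2  {8,9} 1
  3 to go: {4,8,9} 1  {5,6,7} 1  {6,7,9} 3  {7,8,9} 3
  4 to go: {1,4,8,9} 1  {3,5,6,7} 1  {4,7,8,9} 4  {5,6,7,9} 4  {6,7,8,9} 6
  5 to go: {0,1,4,8,9} 1  {1,4,7,8,9} 5  {2,3,5,6,7} 1  {3,5,6,7,9} 5  {4,6,7,8,9} 10  {5,6,7,8,9} 10
  6 to go: {0,1,4,7,8,9} 6  {1,4,6,7,8,9} 15  {2,3,5,6,7,9} 6  {3,5,6,7,8,9} 15  {4,5,6,7,8,9} 20
  7 to go: {0,1,4,6,7,8,9} 21  {1,4,5,6,7,8,9} 35  {2,3,5,6,7,8,9} 21  {3,4,5,6,7,8,9} 35
  8 to go: {0,1,4,5,6,7,8,9} 56  {1,3,4,5,6,7,8,9} 70  {2,3,4,5,6,7,8,9} 56
  if 0:q drops first: 126 orders
  if 2:p drops first: 126 orders
heap linearizations: 252

252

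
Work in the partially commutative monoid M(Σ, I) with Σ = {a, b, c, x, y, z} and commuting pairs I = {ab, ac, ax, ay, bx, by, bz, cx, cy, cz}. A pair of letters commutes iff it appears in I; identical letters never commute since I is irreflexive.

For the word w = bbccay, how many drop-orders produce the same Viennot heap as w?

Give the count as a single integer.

#0=b has no predecessor
#1=b depends on [0:b]
#2=c depends on [1:b]
#3=c depends on [2:c]
#4=a has no predecessor
#5=y has no predecessor
sources: [0:b, 4:a, 5:y]
N(rest) = Σ N(rest − s) over sources s of rest; N(one piece) = 1:
  size 1 → [3]=1  [4]=1  [5]=1
  size 2 → [2,3]=1  [3,4]=2  [3,5]=2  [4,5]=2
  size 3 → [1,2,3]=1  [2,3,4]=3  [2,3,5]=3  [3,4,5]=6
  size 4 → [0,1,2,3]=1  [1,2,3,4]=4  [1,2,3,5]=4  [2,3,4,5]=12
  first=0(b) contributes 20
  first=4(a) contributes 5
  first=5(y) contributes 5
|[w]| = 30

30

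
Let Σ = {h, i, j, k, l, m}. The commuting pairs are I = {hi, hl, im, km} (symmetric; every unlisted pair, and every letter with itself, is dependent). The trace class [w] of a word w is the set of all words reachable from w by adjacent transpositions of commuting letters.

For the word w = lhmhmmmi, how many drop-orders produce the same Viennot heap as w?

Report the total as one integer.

13

piece 0:l — minimal
piece 1:h — minimal
piece 2:m rests on {0:l, 1:h}
piece 3:h rests on {2:m}
piece 4:m rests on {3:h}
piece 5:m rests on {4:m}
piece 6:m rests on {5:m}
piece 7:i rests on {0:l}
minimal pieces: {0:l, 1:h}
ways to finish when only these pieces remain (= sum over removing one remaining piece with nothing left below it):
  1 left: {6}→1  {7}→1
  2 left: {5,6}→1  {6,7}→2
  3 left: {4,5,6}→1  {5,6,7}→3
  4 left: {3,4,5,6}→1  {4,5,6,7}→4
  5 left: {2,3,4,5,6}→1  {3,4,5,6,7}→5
  6 left: {1,2,3,4,5,6}→1  {2,3,4,5,6,7}→6
  placing 0:l first → 7 extensions
  placing 1:h first → 6 extensions
total linear extensions = 13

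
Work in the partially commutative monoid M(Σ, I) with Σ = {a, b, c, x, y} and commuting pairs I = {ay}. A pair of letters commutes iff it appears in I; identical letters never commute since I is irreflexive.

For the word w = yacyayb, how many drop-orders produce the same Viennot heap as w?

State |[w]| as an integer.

6

#0=y has no predecessor
#1=a has no predecessor
#2=c depends on [0:y, 1:a]
#3=y depends on [2:c]
#4=a depends on [2:c]
#5=y depends on [3:y]
#6=b depends on [4:a, 5:y]
sources: [0:y, 1:a]
N(rest) = Σ N(rest − s) over sources s of rest; N(one piece) = 1:
  size 1 → [6]=1
  size 2 → [4,6]=1  [5,6]=1
  size 3 → [3,5,6]=1  [4,5,6]=2
  size 4 → [3,4,5,6]=3
  size 5 → [2,3,4,5,6]=3
  first=0(y) contributes 3
  first=1(a) contributes 3
|[w]| = 6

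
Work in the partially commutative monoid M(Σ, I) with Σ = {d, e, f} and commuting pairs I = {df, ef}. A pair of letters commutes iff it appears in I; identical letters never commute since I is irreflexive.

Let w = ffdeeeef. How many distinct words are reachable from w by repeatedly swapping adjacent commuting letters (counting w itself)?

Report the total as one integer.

piece 0:f — minimal
piece 1:f rests on {0:f}
piece 2:d — minimal
piece 3:e rests on {2:d}
piece 4:e rests on {3:e}
piece 5:e rests on {4:e}
piece 6:e rests on {5:e}
piece 7:f rests on {1:f}
minimal pieces: {0:f, 2:d}
ways to finish when only these pieces remain (= sum over removing one remaining piece with nothing left below it):
  1 left: {6}→1  {7}→1
  2 left: {1,7}→1  {5,6}→1  {6,7}→2
  3 left: {0,1,7}→1  {1,6,7}→3  {4,5,6}→1  {5,6,7}→3
  4 left: {0,1,6,7}→4  {1,5,6,7}→6  {3,4,5,6}→1  {4,5,6,7}→4
  5 left: {0,1,5,6,7}→10  {1,4,5,6,7}→10  {2,3,4,5,6}→1  {3,4,5,6,7}→5
  6 left: {0,1,4,5,6,7}→20  {1,3,4,5,6,7}→15  {2,3,4,5,6,7}→6
  placing 0:f first → 21 extensions
  placing 2:d first → 35 extensions
total linear extensions = 56

56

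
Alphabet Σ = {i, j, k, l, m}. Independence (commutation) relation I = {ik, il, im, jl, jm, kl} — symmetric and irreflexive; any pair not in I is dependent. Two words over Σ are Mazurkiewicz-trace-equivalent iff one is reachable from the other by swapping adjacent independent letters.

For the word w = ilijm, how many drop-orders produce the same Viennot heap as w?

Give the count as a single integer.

10

0(i) covers ∅
1(l) covers ∅
2(i) covers 0:i
3(j) covers 2:i
4(m) covers 1:l
floor of heap: 0:i, 1:l
completions by unplaced set U, small U first (add the entries for U minus each lowest piece of U):
  |U|=1: {3}:1  {4}:1
  |U|=2: {1,4}:1  {2,3}:1  {3,4}:2
  |U|=3: {0,2,3}:1  {1,3,4}:3  {2,3,4}:3
  start at 0(i): 6
  start at 1(l): 4
sum over floor = 10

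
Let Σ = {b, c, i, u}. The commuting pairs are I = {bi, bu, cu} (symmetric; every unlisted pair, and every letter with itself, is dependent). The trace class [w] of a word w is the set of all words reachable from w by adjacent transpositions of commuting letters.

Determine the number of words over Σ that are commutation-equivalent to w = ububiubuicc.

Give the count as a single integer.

84

drop 0:u onto floor
drop 1:b onto floor
drop 2:u onto {0:u}
drop 3:b onto {1:b}
drop 4:i onto {2:u}
drop 5:u onto {4:i}
drop 6:b onto {3:b}
drop 7:u onto {5:u}
drop 8:i onto {7:u}
drop 9:c onto {6:b, 8:i}
drop 10:c onto {9:c}
ground layer = {0:u, 1:b}
drop-orders for the pieces not yet dropped (sum over which currently-grounded one goes next):
  1 to go: {10} 1
  2 to go: {9,10} 1
  3 to go: {6,9,10} 1  {8,9,10} 1
  4 to go: {3,6,9,10} 1  {6,8,9,10} 2  {7,8,9,10} 1
  5 to go: {1,3,6,9,10} 1  {3,6,8,9,10} 3  {5,7,8,9,10} 1  {6,7,8,9,10} 3
  6 to go: {1,3,6,8,9,10} 4  {3,6,7,8,9,10} 6  {4,5,7,8,9,10} 1  {5,6,7,8,9,10} 4
  7 to go: {1,3,6,7,8,9,10} 10  {2,4,5,7,8,9,10} 1  {3,5,6,7,8,9,10} 10  {4,5,6,7,8,9,10} 5
  8 to go: {0,2,4,5,7,8,9,10} 1  {1,3,5,6,7,8,9,10} 20  {2,4,5,6,7,8,9,10} 6  {3,4,5,6,7,8,9,10} 15
  9 to go: {0,2,4,5,6,7,8,9,10} 7  {1,3,4,5,6,7,8,9,10} 35  {2,3,4,5,6,7,8,9,10} 21
  if 0:u drops first: 56 orders
  if 1:b drops first: 28 orders
heap linearizations: 84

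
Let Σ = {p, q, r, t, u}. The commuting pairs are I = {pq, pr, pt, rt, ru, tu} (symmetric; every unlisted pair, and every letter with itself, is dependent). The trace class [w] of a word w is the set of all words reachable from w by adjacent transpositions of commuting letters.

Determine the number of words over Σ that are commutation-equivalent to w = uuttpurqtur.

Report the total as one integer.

630

drop 0:u onto floor
drop 1:u onto {0:u}
drop 2:t onto floor
drop 3:t onto {2:t}
drop 4:p onto {1:u}
drop 5:u onto {4:p}
drop 6:r onto floor
drop 7:q onto {3:t, 5:u, 6:r}
drop 8:t onto {7:q}
drop 9:u onto {7:q}
drop 10:r onto {7:q}
ground layer = {0:u, 2:t, 6:r}
drop-orders for the pieces not yet dropped (sum over which currently-grounded one goes next):
  1 to go: {8} 1  {9} 1  {10} 1
  2 to go: {8,9} 2  {8,10} 2  {9,10} 2
  3 to go: {8,9,10} 6
  4 to go: {7,8,9,10} 6
  5 to go: {3,7,8,9,10} 6  {5,7,8,9,10} 6  {6,7,8,9,10} 6
  6 to go: {2,3,7,8,9,10} 6  {3,5,7,8,9,10} 12  {3,6,7,8,9,10} 12  {4,5,7,8,9,10} 6  {5,6,7,8,9,10} 12
  7 to go: {1,4,5,7,8,9,10} 6  {2,3,5,7,8,9,10} 18  {2,3,6,7,8,9,10} 18  {3,4,5,7,8,9,10} 18  {3,5,6,7,8,9,10} 36  {4,5,6,7,8,9,10} 18
  8 to go: {0,1,4,5,7,8,9,10} 6  {1,3,4,5,7,8,9,10} 24  {1,4,5,6,7,8,9,10} 24  {2,3,4,5,7,8,9,10} 36  {2,3,5,6,7,8,9,10} 72  {3,4,5,6,7,8,9,10} 72
  9 to go: {0,1,3,4,5,7,8,9,10} 30  {0,1,4,5,6,7,8,9,10} 30  {1,2,3,4,5,7,8,9,10} 60  {1,3,4,5,6,7,8,9,10} 120  {2,3,4,5,6,7,8,9,10} 180
  if 0:u drops first: 360 orders
  if 2:t drops first: 180 orders
  if 6:r drops first: 90 orders
heap linearizations: 630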